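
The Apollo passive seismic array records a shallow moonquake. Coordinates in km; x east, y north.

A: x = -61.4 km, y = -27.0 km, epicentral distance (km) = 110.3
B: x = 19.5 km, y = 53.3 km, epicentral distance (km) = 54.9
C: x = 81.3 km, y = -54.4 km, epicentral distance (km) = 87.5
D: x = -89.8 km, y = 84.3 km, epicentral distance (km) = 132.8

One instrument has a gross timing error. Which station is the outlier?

A

Solve using three stations at a time. Using B, C, D (subtract circle equations pairwise → linear system) gives (x, y) ≈ (11.9, -1.1).
Distances from that point to each station vs reported:
  A: calculated 77.8 vs reported 110.3 → residual 32.5 km
  B: calculated 54.9 vs reported 54.9 → residual 0.0 km
  C: calculated 87.5 vs reported 87.5 → residual 0.0 km
  D: calculated 132.8 vs reported 132.8 → residual 0.0 km
B, C, D are mutually consistent (residuals ≈ 0); A is off by 32.5 km.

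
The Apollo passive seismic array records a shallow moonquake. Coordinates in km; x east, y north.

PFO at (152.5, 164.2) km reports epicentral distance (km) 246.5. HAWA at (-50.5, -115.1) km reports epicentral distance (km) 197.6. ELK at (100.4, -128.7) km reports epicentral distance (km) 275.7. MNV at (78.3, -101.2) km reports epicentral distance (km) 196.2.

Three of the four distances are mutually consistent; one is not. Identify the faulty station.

MNV

Solve using three stations at a time. Using PFO, HAWA, ELK (subtract circle equations pairwise → linear system) gives (x, y) ≈ (-79.3, 80.4).
Distances from that point to each station vs reported:
  PFO: calculated 246.5 vs reported 246.5 → residual 0.0 km
  HAWA: calculated 197.6 vs reported 197.6 → residual 0.0 km
  ELK: calculated 275.7 vs reported 275.7 → residual 0.0 km
  MNV: calculated 240.4 vs reported 196.2 → residual 44.2 km
PFO, HAWA, ELK are mutually consistent (residuals ≈ 0); MNV is off by 44.2 km.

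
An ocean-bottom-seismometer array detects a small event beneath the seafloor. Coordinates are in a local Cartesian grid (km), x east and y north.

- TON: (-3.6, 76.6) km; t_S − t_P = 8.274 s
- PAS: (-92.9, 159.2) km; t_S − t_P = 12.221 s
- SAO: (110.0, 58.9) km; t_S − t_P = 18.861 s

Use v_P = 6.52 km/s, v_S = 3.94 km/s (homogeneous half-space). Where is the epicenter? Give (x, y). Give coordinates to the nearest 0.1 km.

Distance from S−P lag: d = Δt · v_P v_S / (v_P − v_S) = Δt · (6.52·3.94)/(6.52−3.94) ≈ 9.9569·Δt.
So d_TON = 82.38, d_PAS = 121.68, d_SAO = 187.80 km.
Circle about each station: (x + 3.6)² + (y − 76.6)² = 82.38²; (x + 92.9)² + (y − 159.2)² = 121.68²; (x − 110.0)² + (y − 58.9)² = 187.80².
Subtracting the TON equation from the PAS and SAO equations removes the quadratic terms:
-178.6 x + 165.2 y = 20074.97
227.2 x − 35.4 y = -18793.69
Solving the 2×2 system: x ≈ -76.7, y ≈ 38.6 km.

(-76.7, 38.6)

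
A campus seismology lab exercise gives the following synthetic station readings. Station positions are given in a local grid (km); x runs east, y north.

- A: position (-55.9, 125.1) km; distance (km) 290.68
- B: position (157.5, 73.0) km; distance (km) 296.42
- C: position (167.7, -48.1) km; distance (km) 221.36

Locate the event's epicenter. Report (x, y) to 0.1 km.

-21.2 km east, -163.5 km north

Circle about each station: (x + 55.9)² + (y − 125.1)² = 290.68²; (x − 157.5)² + (y − 73.0)² = 296.42²; (x − 167.7)² + (y + 48.1)² = 221.36².
Subtracting pairs of circle equations eliminates x²+y² and gives linear equations (the radical axes):
426.8 x − 104.2 y = 7990.48
447.2 x − 346.4 y = 47156.69
Solving the 2×2 system: x ≈ -21.2, y ≈ -163.5 km.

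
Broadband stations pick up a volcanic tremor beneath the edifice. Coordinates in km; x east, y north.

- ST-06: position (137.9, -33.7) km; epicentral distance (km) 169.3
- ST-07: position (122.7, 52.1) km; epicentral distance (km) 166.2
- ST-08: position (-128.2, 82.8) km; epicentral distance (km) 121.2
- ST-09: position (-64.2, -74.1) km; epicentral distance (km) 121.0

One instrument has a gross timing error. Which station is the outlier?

Solve using three stations at a time. Using ST-06, ST-08, ST-09 (subtract circle equations pairwise → linear system) gives (x, y) ≈ (-16.0, 36.9).
Distances from that point to each station vs reported:
  ST-06: calculated 169.3 vs reported 169.3 → residual 0.0 km
  ST-07: calculated 139.5 vs reported 166.2 → residual 26.7 km
  ST-08: calculated 121.2 vs reported 121.2 → residual 0.0 km
  ST-09: calculated 121.0 vs reported 121.0 → residual 0.0 km
ST-06, ST-08, ST-09 are mutually consistent (residuals ≈ 0); ST-07 is off by 26.7 km.

ST-07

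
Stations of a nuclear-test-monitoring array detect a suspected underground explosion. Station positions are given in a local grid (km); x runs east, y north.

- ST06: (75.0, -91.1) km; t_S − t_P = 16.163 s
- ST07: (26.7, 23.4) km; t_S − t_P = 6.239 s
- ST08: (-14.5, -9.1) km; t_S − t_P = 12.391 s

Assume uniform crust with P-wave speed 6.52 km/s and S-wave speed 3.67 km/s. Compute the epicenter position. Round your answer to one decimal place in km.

74.6 km east, 44.6 km north

Distance from S−P lag: d = Δt · v_P v_S / (v_P − v_S) = Δt · (6.52·3.67)/(6.52−3.67) ≈ 8.3959·Δt.
So d_ST06 = 135.70, d_ST07 = 52.38, d_ST08 = 104.03 km.
Circle about each station: (x − 75.0)² + (y + 91.1)² = 135.70²; (x − 26.7)² + (y − 23.4)² = 52.38²; (x + 14.5)² + (y + 9.1)² = 104.03².
Subtracting the ST06 equation from the ST07 and ST08 equations removes the quadratic terms:
-96.6 x + 229.0 y = 3007.07
-179.0 x + 164.0 y = -6038.90
Solving the 2×2 system: x ≈ 74.6, y ≈ 44.6 km.
Check against ST06 (with the unrounded x, y): √((x − 75.0)²+(y + 91.1)²) = 135.70 ≈ 135.70 km. ✓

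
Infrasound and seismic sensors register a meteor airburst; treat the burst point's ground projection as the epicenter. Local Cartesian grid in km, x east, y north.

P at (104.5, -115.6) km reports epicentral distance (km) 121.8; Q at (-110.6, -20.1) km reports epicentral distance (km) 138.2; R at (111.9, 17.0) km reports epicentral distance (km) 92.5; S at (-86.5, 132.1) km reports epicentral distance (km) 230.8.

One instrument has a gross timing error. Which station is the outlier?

S

Solve using three stations at a time. Using P, Q, R (subtract circle equations pairwise → linear system) gives (x, y) ≈ (27.6, -21.1).
Distances from that point to each station vs reported:
  P: calculated 121.8 vs reported 121.8 → residual 0.0 km
  Q: calculated 138.2 vs reported 138.2 → residual 0.0 km
  R: calculated 92.5 vs reported 92.5 → residual 0.0 km
  S: calculated 191.0 vs reported 230.8 → residual 39.8 km
P, Q, R are mutually consistent (residuals ≈ 0); S is off by 39.8 km.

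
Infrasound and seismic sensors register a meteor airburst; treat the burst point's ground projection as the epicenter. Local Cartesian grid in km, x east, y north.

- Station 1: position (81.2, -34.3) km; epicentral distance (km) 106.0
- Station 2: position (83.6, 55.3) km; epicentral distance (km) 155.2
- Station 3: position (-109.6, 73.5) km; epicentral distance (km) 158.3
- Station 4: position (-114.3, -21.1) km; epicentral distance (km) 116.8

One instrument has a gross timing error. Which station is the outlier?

Solve using three stations at a time. Using Station 1, Station 2, Station 3 (subtract circle equations pairwise → linear system) gives (x, y) ≈ (-22.1, -58.4).
Distances from that point to each station vs reported:
  Station 1: calculated 106.0 vs reported 106.0 → residual 0.0 km
  Station 2: calculated 155.2 vs reported 155.2 → residual 0.0 km
  Station 3: calculated 158.3 vs reported 158.3 → residual 0.0 km
  Station 4: calculated 99.5 vs reported 116.8 → residual 17.3 km
Station 1, Station 2, Station 3 are mutually consistent (residuals ≈ 0); Station 4 is off by 17.3 km.

Station 4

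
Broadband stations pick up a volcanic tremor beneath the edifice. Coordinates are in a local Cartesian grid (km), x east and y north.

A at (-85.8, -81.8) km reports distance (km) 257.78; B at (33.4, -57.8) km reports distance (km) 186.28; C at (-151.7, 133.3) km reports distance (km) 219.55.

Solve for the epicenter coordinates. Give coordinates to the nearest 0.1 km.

Circle about each station: (x + 85.8)² + (y + 81.8)² = 257.78²; (x − 33.4)² + (y + 57.8)² = 186.28²; (x + 151.7)² + (y − 133.3)² = 219.55².
Subtracting pairs of circle equations eliminates x²+y² and gives linear equations (the radical axes):
238.4 x + 48.0 y = 22153.81
-131.8 x + 430.2 y = 44977.23
Solving the 2×2 system: x ≈ 67.7, y ≈ 125.3 km.

(67.7, 125.3)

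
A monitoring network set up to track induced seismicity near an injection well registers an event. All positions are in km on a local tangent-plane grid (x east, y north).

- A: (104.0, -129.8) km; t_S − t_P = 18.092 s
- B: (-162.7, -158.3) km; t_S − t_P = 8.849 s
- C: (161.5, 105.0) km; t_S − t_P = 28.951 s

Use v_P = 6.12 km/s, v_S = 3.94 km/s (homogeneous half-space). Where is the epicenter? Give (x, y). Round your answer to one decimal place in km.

-92.2 km east, -90.4 km north

Distance from S−P lag: d = Δt · v_P v_S / (v_P − v_S) = Δt · (6.12·3.94)/(6.12−3.94) ≈ 11.0609·Δt.
So d_A = 200.11, d_B = 97.88, d_C = 320.22 km.
Circle about each station: (x − 104.0)² + (y + 129.8)² = 200.11²; (x + 162.7)² + (y + 158.3)² = 97.88²; (x − 161.5)² + (y − 105.0)² = 320.22².
Subtracting the A equation from the B and C equations removes the quadratic terms:
-533.4 x − 57.0 y = 54329.66
115.0 x + 469.6 y = -53053.63
Solving the 2×2 system: x ≈ -92.2, y ≈ -90.4 km.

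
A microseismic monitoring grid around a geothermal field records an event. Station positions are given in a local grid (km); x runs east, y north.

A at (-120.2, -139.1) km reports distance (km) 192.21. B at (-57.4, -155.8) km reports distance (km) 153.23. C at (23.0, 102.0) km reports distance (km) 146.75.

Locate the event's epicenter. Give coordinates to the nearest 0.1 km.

Circle about each station: (x + 120.2)² + (y + 139.1)² = 192.21²; (x + 57.4)² + (y + 155.8)² = 153.23²; (x − 23.0)² + (y − 102.0)² = 146.75².
Subtracting the A equation from the B and C equations removes the quadratic terms:
125.6 x − 33.4 y = 7236.80
286.4 x + 482.2 y = -7454.73
Solving the 2×2 system: x ≈ 46.2, y ≈ -42.9 km.

46.2 km east, -42.9 km north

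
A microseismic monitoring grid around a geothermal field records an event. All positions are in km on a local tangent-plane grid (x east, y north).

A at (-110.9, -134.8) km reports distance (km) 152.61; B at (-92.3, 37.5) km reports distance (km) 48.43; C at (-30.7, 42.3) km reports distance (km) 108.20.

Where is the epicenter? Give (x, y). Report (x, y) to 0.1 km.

Circle about each station: (x + 110.9)² + (y + 134.8)² = 152.61²; (x + 92.3)² + (y − 37.5)² = 48.43²; (x + 30.7)² + (y − 42.3)² = 108.20².
Subtracting pairs of circle equations eliminates x²+y² and gives linear equations (the radical axes):
37.2 x + 344.6 y = 400.04
160.4 x + 354.2 y = -16155.50
Solving the 2×2 system: x ≈ -135.6, y ≈ 15.8 km.

x ≈ -135.6 km, y ≈ 15.8 km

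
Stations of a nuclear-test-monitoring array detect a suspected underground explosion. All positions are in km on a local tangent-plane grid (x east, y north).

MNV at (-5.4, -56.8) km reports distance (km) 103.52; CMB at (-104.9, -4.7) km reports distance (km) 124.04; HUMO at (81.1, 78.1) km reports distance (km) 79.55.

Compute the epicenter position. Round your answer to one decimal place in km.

(8.4, 45.8)

Circle about each station: (x + 5.4)² + (y + 56.8)² = 103.52²; (x + 104.9)² + (y + 4.7)² = 124.04²; (x − 81.1)² + (y − 78.1)² = 79.55².
Subtracting the MNV equation from the CMB and HUMO equations removes the quadratic terms:
-199.0 x + 104.2 y = 3101.17
173.0 x + 269.8 y = 13809.61
Solving the 2×2 system: x ≈ 8.4, y ≈ 45.8 km.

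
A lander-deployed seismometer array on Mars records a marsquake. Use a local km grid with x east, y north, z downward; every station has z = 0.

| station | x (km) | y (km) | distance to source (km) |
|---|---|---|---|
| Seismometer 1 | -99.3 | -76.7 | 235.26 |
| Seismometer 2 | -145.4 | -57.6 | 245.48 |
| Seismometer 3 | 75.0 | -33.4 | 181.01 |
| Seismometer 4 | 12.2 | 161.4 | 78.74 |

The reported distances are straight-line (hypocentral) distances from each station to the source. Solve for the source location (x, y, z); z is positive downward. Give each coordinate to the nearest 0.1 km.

(8.9, 121.0, 67.5)

Each station gives a sphere (x−x_i)² + (y−y_i)² + z² = d_i² (stations at z=0).
Subtracting the Seismometer 1 sphere from Seismometer 2 and Seismometer 3: z² cancels, leaving linear equations in x and y:
-92.2 x + 38.2 y = 3802.38
348.6 x + 86.6 y = 13579.83
Solving: x ≈ 8.895, y ≈ 121.007 km (keep extra digits for the depth step; rounded: 8.9, 121.0).
Then from the Seismometer 1 sphere: z² = 235.26² − (x + 99.3)² − (y + 76.7)² with x = 8.895, y = 121.007, so z ≈ 67.476 ≈ 67.5 km.
Check against Seismometer 4 (with the unrounded solution): distance 78.71 ≈ 78.74 km. ✓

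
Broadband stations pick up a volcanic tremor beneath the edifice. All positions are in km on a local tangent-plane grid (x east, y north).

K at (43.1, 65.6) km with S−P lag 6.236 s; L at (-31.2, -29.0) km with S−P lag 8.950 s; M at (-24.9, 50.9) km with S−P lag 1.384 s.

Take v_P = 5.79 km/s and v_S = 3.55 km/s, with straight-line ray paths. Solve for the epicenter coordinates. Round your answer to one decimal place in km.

Distance from S−P lag: d = Δt · v_P v_S / (v_P − v_S) = Δt · (5.79·3.55)/(5.79−3.55) ≈ 9.1761·Δt.
So d_K = 57.22, d_L = 82.13, d_M = 12.70 km.
Circle about each station: (x − 43.1)² + (y − 65.6)² = 57.22²; (x + 31.2)² + (y + 29.0)² = 82.13²; (x + 24.9)² + (y − 50.9)² = 12.70².
Subtracting the K equation from the L and M equations removes the quadratic terms:
-148.6 x − 189.2 y = -7817.74
-136.0 x − 29.4 y = 162.69
Solving the 2×2 system: x ≈ -12.2, y ≈ 50.9 km.

(-12.2, 50.9)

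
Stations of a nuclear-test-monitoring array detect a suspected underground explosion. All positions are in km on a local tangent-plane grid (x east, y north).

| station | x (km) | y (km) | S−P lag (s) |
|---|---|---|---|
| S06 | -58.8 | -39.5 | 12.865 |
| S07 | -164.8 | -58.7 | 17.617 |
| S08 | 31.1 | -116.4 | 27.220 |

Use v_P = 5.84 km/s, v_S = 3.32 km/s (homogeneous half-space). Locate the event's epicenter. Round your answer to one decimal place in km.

Distance from S−P lag: d = Δt · v_P v_S / (v_P − v_S) = Δt · (5.84·3.32)/(5.84−3.32) ≈ 7.6940·Δt.
So d_S06 = 98.98, d_S07 = 135.54, d_S08 = 209.43 km.
Circle about each station: (x + 58.8)² + (y + 39.5)² = 98.98²; (x + 164.8)² + (y + 58.7)² = 135.54²; (x − 31.1)² + (y + 116.4)² = 209.43².
Subtracting the S06 equation from the S07 and S08 equations removes the quadratic terms:
-212.0 x − 38.4 y = 17012.99
179.8 x − 153.8 y = -24565.40
Solving the 2×2 system: x ≈ -90.1, y ≈ 54.4 km.

(-90.1, 54.4)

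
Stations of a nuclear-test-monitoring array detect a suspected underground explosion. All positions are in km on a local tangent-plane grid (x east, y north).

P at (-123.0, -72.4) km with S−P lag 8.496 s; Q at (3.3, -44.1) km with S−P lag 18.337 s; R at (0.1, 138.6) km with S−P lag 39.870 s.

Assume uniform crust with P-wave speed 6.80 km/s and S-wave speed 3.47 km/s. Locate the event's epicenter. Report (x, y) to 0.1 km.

x ≈ -97.0 km, y ≈ -126.7 km

Distance from S−P lag: d = Δt · v_P v_S / (v_P − v_S) = Δt · (6.80·3.47)/(6.80−3.47) ≈ 7.0859·Δt.
So d_P = 60.20, d_Q = 129.93, d_R = 282.51 km.
Circle about each station: (x + 123.0)² + (y + 72.4)² = 60.20²; (x − 3.3)² + (y + 44.1)² = 129.93²; (x − 0.1)² + (y − 138.6)² = 282.51².
Subtracting the P equation from the Q and R equations removes the quadratic terms:
252.6 x + 56.6 y = -31672.82
246.2 x + 422.0 y = -77348.65
Solving the 2×2 system: x ≈ -97.0, y ≈ -126.7 km.
Check against P (with the unrounded x, y): √((x + 123.0)²+(y + 72.4)²) = 60.21 ≈ 60.20 km. ✓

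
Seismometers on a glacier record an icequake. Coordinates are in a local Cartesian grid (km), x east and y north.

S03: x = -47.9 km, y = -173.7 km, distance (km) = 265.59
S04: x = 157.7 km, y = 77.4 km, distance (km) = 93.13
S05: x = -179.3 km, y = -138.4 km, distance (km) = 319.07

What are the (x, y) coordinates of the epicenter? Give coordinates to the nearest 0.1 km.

Circle about each station: (x + 47.9)² + (y + 173.7)² = 265.59²; (x − 157.7)² + (y − 77.4)² = 93.13²; (x + 179.3)² + (y + 138.4)² = 319.07².
Subtracting the S03 equation from the S04 and S05 equations removes the quadratic terms:
411.2 x + 502.2 y = 60258.80
-262.8 x + 70.6 y = -12430.67
Solving the 2×2 system: x ≈ 65.2, y ≈ 66.6 km.
Check against S03 (with the unrounded x, y): √((x + 47.9)²+(y + 173.7)²) = 265.59 ≈ 265.59 km. ✓

65.2 km east, 66.6 km north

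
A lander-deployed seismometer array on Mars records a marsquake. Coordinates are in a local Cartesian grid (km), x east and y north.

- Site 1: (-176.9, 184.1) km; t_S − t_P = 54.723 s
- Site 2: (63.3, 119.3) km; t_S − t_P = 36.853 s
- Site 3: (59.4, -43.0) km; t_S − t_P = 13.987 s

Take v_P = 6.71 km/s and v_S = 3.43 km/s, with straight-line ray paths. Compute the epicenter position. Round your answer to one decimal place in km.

Distance from S−P lag: d = Δt · v_P v_S / (v_P − v_S) = Δt · (6.71·3.43)/(6.71−3.43) ≈ 7.0169·Δt.
So d_Site 1 = 383.98, d_Site 2 = 258.59, d_Site 3 = 98.14 km.
Circle about each station: (x + 176.9)² + (y − 184.1)² = 383.98²; (x − 63.3)² + (y − 119.3)² = 258.59²; (x − 59.4)² + (y + 43.0)² = 98.14².
Subtracting the Site 1 equation from the Site 2 and Site 3 equations removes the quadratic terms:
480.4 x − 129.6 y = 33624.81
472.6 x − 454.2 y = 78000.12
Solving the 2×2 system: x ≈ 32.9, y ≈ -137.5 km.

(32.9, -137.5)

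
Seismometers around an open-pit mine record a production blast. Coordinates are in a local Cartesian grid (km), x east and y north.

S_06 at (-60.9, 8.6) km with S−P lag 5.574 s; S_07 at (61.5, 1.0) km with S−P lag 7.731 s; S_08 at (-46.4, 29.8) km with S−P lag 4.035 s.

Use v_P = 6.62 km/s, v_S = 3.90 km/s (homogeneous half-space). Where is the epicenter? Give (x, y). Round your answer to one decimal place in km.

(-9.3, 20.3)

Distance from S−P lag: d = Δt · v_P v_S / (v_P − v_S) = Δt · (6.62·3.90)/(6.62−3.90) ≈ 9.4919·Δt.
So d_S_06 = 52.91, d_S_07 = 73.38, d_S_08 = 38.30 km.
Circle about each station: (x + 60.9)² + (y − 8.6)² = 52.91²; (x − 61.5)² + (y − 1.0)² = 73.38²; (x + 46.4)² + (y − 29.8)² = 38.30².
Subtracting pairs of circle equations eliminates x²+y² and gives linear equations (the radical axes):
244.8 x − 15.2 y = -2584.68
29.0 x + 42.4 y = 590.81
Solving the 2×2 system: x ≈ -9.3, y ≈ 20.3 km.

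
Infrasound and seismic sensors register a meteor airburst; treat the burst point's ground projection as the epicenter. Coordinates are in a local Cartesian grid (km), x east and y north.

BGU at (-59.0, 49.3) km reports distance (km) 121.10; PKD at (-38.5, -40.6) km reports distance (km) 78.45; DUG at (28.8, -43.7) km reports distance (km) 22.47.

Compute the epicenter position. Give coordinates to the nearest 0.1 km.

Circle about each station: (x + 59.0)² + (y − 49.3)² = 121.10²; (x + 38.5)² + (y + 40.6)² = 78.45²; (x − 28.8)² + (y + 43.7)² = 22.47².
Subtracting the BGU equation from the PKD and DUG equations removes the quadratic terms:
41.0 x − 179.8 y = 5729.93
175.6 x − 186.0 y = 10987.95
Solving the 2×2 system: x ≈ 38.0, y ≈ -23.2 km.
Check against BGU (with the unrounded x, y): √((x + 59.0)²+(y − 49.3)²) = 121.10 ≈ 121.10 km. ✓

(38.0, -23.2)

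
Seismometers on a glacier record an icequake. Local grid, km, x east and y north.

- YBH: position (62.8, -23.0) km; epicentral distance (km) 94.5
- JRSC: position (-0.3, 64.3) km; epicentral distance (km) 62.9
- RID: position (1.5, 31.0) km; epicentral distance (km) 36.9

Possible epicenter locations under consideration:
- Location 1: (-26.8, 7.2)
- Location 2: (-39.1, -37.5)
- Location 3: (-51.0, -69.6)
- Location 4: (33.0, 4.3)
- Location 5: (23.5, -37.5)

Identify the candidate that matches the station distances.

For each candidate, compare |candidate − station| to the reported distance:
Location 1: residuals YBH 0.1, JRSC 0.0, RID 0.1 → max 0.1 km
Location 2: residuals YBH 8.4, JRSC 46.0, RID 42.7 → max 46.0 km
Location 3: residuals YBH 28.5, JRSC 80.3, RID 76.6 → max 80.3 km
Location 4: residuals YBH 54.1, JRSC 5.7, RID 4.4 → max 54.1 km
Location 5: residuals YBH 52.6, JRSC 41.6, RID 35.0 → max 52.6 km
Only Location 1 has all residuals ≈ 0.

Location 1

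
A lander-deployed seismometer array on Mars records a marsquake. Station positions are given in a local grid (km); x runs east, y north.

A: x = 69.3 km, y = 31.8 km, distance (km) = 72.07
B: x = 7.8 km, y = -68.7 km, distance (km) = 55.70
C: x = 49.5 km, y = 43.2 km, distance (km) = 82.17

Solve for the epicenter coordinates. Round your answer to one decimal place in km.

Circle about each station: (x − 69.3)² + (y − 31.8)² = 72.07²; (x − 7.8)² + (y + 68.7)² = 55.70²; (x − 49.5)² + (y − 43.2)² = 82.17².
Subtracting pairs of circle equations eliminates x²+y² and gives linear equations (the radical axes):
-123.0 x − 201.0 y = 1058.39
-39.6 x + 22.8 y = -3055.06
Solving the 2×2 system: x ≈ 54.8, y ≈ -38.8 km.
Check against A (with the unrounded x, y): √((x − 69.3)²+(y − 31.8)²) = 72.08 ≈ 72.07 km. ✓

54.8 km east, -38.8 km north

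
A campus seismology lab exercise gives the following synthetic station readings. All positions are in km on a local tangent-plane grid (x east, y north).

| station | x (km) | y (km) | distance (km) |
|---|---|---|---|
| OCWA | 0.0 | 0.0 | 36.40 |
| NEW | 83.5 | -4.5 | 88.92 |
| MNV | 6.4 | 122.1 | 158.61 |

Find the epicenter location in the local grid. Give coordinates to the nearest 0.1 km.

(0.5, -36.4)

Circle about each station: x² + y² = 36.40²; (x − 83.5)² + (y + 4.5)² = 88.92²; (x − 6.4)² + (y − 122.1)² = 158.61².
Subtracting pairs of circle equations eliminates x²+y² and gives linear equations (the radical axes):
167.0 x − 9.0 y = 410.69
12.8 x + 244.2 y = -8882.80
Solving the 2×2 system: x ≈ 0.5, y ≈ -36.4 km.
Check against OCWA (with the unrounded x, y): √(x²+y²) = 36.40 ≈ 36.40 km. ✓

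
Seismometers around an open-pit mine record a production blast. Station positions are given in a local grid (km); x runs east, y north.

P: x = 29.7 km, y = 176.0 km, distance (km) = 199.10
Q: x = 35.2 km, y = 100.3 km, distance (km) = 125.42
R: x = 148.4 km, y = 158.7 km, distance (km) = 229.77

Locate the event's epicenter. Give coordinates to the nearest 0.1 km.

Circle about each station: (x − 29.7)² + (y − 176.0)² = 199.10²; (x − 35.2)² + (y − 100.3)² = 125.42²; (x − 148.4)² + (y − 158.7)² = 229.77².
Subtracting the P equation from the Q and R equations removes the quadratic terms:
11.0 x − 151.4 y = 3351.67
237.4 x − 34.6 y = 2196.72
Solving the 2×2 system: x ≈ 6.1, y ≈ -21.7 km.

(6.1, -21.7)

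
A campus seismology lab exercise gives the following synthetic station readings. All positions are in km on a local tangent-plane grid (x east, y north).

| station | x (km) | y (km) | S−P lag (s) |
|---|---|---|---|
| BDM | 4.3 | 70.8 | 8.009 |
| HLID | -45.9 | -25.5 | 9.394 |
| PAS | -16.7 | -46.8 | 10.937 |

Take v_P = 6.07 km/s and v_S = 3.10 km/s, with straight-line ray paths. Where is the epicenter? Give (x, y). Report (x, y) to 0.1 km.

-10.3 km east, 22.2 km north

Distance from S−P lag: d = Δt · v_P v_S / (v_P − v_S) = Δt · (6.07·3.10)/(6.07−3.10) ≈ 6.3357·Δt.
So d_BDM = 50.74, d_HLID = 59.52, d_PAS = 69.29 km.
Circle about each station: (x − 4.3)² + (y − 70.8)² = 50.74²; (x + 45.9)² + (y + 25.5)² = 59.52²; (x + 16.7)² + (y + 46.8)² = 69.29².
Subtracting the BDM equation from the HLID and PAS equations removes the quadratic terms:
-100.4 x − 192.6 y = -3242.15
-42.0 x − 235.2 y = -4788.56
Solving the 2×2 system: x ≈ -10.3, y ≈ 22.2 km.
Check against BDM (with the unrounded x, y): √((x − 4.3)²+(y − 70.8)²) = 50.75 ≈ 50.74 km. ✓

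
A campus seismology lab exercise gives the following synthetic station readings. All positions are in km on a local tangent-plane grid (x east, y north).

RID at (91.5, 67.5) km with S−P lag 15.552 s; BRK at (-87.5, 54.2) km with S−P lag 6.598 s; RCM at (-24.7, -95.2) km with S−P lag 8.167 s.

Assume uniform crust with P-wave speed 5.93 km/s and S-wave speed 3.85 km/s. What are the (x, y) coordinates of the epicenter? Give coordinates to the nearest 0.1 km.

x ≈ -59.3 km, y ≈ -12.5 km

Distance from S−P lag: d = Δt · v_P v_S / (v_P − v_S) = Δt · (5.93·3.85)/(5.93−3.85) ≈ 10.9762·Δt.
So d_RID = 170.70, d_BRK = 72.42, d_RCM = 89.64 km.
Circle about each station: (x − 91.5)² + (y − 67.5)² = 170.70²; (x + 87.5)² + (y − 54.2)² = 72.42²; (x + 24.7)² + (y + 95.2)² = 89.64².
Subtracting the RID equation from the BRK and RCM equations removes the quadratic terms:
-358.0 x − 26.6 y = 21559.22
-232.4 x − 325.4 y = 17847.79
Solving the 2×2 system: x ≈ -59.3, y ≈ -12.5 km.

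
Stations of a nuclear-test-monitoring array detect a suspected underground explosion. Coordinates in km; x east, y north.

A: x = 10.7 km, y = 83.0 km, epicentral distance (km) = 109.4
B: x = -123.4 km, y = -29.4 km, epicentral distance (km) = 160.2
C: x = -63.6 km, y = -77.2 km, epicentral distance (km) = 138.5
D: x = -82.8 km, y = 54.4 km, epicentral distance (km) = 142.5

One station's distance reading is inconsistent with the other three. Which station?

C

Solve using three stations at a time. Using A, B, D (subtract circle equations pairwise → linear system) gives (x, y) ≈ (36.7, -23.2).
Distances from that point to each station vs reported:
  A: calculated 109.4 vs reported 109.4 → residual 0.0 km
  B: calculated 160.2 vs reported 160.2 → residual 0.0 km
  C: calculated 113.9 vs reported 138.5 → residual 24.6 km
  D: calculated 142.5 vs reported 142.5 → residual 0.0 km
A, B, D are mutually consistent (residuals ≈ 0); C is off by 24.6 km.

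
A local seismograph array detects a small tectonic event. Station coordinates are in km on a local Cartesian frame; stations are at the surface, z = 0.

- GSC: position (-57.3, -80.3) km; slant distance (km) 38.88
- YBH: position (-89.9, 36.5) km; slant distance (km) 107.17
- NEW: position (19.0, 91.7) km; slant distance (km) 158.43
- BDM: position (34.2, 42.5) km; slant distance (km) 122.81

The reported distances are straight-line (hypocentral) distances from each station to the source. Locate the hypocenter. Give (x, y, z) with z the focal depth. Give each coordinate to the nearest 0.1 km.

Each station gives a sphere (x−x_i)² + (y−y_i)² + z² = d_i² (stations at z=0).
Subtracting the GSC sphere from YBH and NEW: z² cancels, leaving linear equations in x and y:
-65.2 x + 233.6 y = -10290.87
152.6 x + 344.0 y = -24549.90
Solving: x ≈ -37.792, y ≈ -54.601 km (keep extra digits for the depth step; rounded: -37.8, -54.6).
Then from the GSC sphere: z² = 38.88² − (x + 57.3)² − (y + 80.3)² with x = -37.792, y = -54.601, so z ≈ 21.695 ≈ 21.7 km.

(-37.8, -54.6, 21.7)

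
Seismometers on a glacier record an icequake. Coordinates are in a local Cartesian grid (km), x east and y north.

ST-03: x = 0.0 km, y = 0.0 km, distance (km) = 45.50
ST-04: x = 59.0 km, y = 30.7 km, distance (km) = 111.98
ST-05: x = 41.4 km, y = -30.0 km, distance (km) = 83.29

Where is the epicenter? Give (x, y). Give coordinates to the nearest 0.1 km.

Circle about each station: x² + y² = 45.50²; (x − 59.0)² + (y − 30.7)² = 111.98²; (x − 41.4)² + (y + 30.0)² = 83.29².
Subtracting the ST-03 equation from the ST-04 and ST-05 equations removes the quadratic terms:
118.0 x + 61.4 y = -6045.78
82.8 x − 60.0 y = -2253.01
Solving the 2×2 system: x ≈ -41.2, y ≈ -19.3 km.
Check against ST-03 (with the unrounded x, y): √(x²+y²) = 45.49 ≈ 45.50 km. ✓

x ≈ -41.2 km, y ≈ -19.3 km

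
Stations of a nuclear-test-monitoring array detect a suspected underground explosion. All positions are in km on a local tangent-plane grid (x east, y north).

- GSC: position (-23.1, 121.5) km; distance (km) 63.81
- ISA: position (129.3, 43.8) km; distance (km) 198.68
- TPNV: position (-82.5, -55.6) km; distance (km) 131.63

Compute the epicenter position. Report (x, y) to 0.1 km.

Circle about each station: (x + 23.1)² + (y − 121.5)² = 63.81²; (x − 129.3)² + (y − 43.8)² = 198.68²; (x + 82.5)² + (y + 55.6)² = 131.63².
Subtracting the GSC equation from the ISA and TPNV equations removes the quadratic terms:
304.8 x − 155.4 y = -32060.96
-118.8 x − 354.2 y = -18652.99
Solving the 2×2 system: x ≈ -66.9, y ≈ 75.1 km.

(-66.9, 75.1)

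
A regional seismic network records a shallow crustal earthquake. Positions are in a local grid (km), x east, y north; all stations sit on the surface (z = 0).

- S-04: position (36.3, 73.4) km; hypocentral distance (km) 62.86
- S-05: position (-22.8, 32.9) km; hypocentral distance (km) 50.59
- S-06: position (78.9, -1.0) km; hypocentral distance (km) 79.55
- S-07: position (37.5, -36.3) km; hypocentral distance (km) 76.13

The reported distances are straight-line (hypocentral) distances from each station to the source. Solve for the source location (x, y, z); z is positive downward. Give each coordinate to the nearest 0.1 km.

x ≈ 13.1 km, y ≈ 26.7 km, depth ≈ 35.1 km

Each station gives a sphere (x−x_i)² + (y−y_i)² + z² = d_i² (stations at z=0).
Subtracting the S-04 sphere from S-05 and S-06: z² cancels, leaving linear equations in x and y:
-118.2 x − 81.0 y = -3710.97
85.2 x − 148.8 y = -2855.86
Solving: x ≈ 13.102, y ≈ 26.695 km (keep extra digits for the depth step; rounded: 13.1, 26.7).
Then from the S-04 sphere: z² = 62.86² − (x − 36.3)² − (y − 73.4)² with x = 13.102, y = 26.695, so z ≈ 35.098 ≈ 35.1 km.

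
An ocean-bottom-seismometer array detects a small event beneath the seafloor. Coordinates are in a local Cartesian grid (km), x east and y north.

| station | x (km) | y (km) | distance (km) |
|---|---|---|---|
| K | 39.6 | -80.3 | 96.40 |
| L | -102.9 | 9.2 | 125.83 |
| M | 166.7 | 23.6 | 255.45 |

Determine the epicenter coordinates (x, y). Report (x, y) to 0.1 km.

Circle about each station: (x − 39.6)² + (y + 80.3)² = 96.40²; (x + 102.9)² + (y − 9.2)² = 125.83²; (x − 166.7)² + (y − 23.6)² = 255.45².
Subtracting the K equation from the L and M equations removes the quadratic terms:
-285.0 x + 179.0 y = -3883.43
254.2 x + 207.8 y = -35632.14
Solving the 2×2 system: x ≈ -53.2, y ≈ -106.4 km.

(-53.2, -106.4)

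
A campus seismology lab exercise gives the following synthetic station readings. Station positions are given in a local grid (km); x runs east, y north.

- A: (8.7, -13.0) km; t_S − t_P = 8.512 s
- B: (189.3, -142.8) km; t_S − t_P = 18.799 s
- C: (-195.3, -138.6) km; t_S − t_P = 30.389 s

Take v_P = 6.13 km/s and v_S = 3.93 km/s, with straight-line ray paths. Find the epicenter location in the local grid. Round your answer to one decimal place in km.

(87.8, 36.3)

Distance from S−P lag: d = Δt · v_P v_S / (v_P − v_S) = Δt · (6.13·3.93)/(6.13−3.93) ≈ 10.9504·Δt.
So d_A = 93.21, d_B = 205.86, d_C = 332.77 km.
Circle about each station: (x − 8.7)² + (y + 13.0)² = 93.21²; (x − 189.3)² + (y + 142.8)² = 205.86²; (x + 195.3)² + (y + 138.6)² = 332.77².
Subtracting the A equation from the B and C equations removes the quadratic terms:
361.2 x − 259.6 y = 22291.40
-408.0 x − 251.2 y = -44940.41
Solving the 2×2 system: x ≈ 87.8, y ≈ 36.3 km.
Check against A (with the unrounded x, y): √((x − 8.7)²+(y + 13.0)²) = 93.20 ≈ 93.21 km. ✓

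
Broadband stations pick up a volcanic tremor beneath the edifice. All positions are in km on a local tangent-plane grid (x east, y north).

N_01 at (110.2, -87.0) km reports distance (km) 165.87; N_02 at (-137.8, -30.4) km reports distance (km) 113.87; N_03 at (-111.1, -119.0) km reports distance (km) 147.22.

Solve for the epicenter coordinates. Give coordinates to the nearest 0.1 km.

Circle about each station: (x − 110.2)² + (y + 87.0)² = 165.87²; (x + 137.8)² + (y + 30.4)² = 113.87²; (x + 111.1)² + (y + 119.0)² = 147.22².
Subtracting pairs of circle equations eliminates x²+y² and gives linear equations (the radical axes):
-496.0 x + 113.2 y = 14746.44
-442.6 x − 64.0 y = 12630.30
Solving the 2×2 system: x ≈ -29.0, y ≈ 3.2 km.
Check against N_01 (with the unrounded x, y): √((x − 110.2)²+(y + 87.0)²) = 165.87 ≈ 165.87 km. ✓

x ≈ -29.0 km, y ≈ 3.2 km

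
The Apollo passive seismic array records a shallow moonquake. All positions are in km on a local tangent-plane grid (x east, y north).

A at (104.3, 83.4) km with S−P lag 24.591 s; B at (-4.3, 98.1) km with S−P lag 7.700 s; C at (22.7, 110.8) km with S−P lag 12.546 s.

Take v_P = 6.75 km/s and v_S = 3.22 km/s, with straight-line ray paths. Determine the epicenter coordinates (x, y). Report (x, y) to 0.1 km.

-47.0 km east, 77.5 km north

Distance from S−P lag: d = Δt · v_P v_S / (v_P − v_S) = Δt · (6.75·3.22)/(6.75−3.22) ≈ 6.1572·Δt.
So d_A = 151.41, d_B = 47.41, d_C = 77.25 km.
Circle about each station: (x − 104.3)² + (y − 83.4)² = 151.41²; (x + 4.3)² + (y − 98.1)² = 47.41²; (x − 22.7)² + (y − 110.8)² = 77.25².
Subtracting the A equation from the B and C equations removes the quadratic terms:
-217.2 x + 29.4 y = 12485.33
-163.2 x + 54.8 y = 11915.31
Solving the 2×2 system: x ≈ -47.0, y ≈ 77.5 km.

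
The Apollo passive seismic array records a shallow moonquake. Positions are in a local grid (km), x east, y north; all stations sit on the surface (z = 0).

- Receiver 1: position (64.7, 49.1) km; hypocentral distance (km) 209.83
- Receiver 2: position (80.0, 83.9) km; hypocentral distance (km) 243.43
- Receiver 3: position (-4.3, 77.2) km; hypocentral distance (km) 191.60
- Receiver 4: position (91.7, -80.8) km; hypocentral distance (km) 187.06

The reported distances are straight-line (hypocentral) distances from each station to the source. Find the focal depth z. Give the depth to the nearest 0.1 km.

Each station gives a sphere (x−x_i)² + (y−y_i)² + z² = d_i² (stations at z=0).
Subtracting the Receiver 1 sphere from Receiver 2 and Receiver 3: z² cancels, leaving linear equations in x and y:
30.6 x + 69.6 y = -8387.23
-138.0 x + 56.2 y = 6699.50
Solving: x ≈ -82.798, y ≈ -84.104 km (keep extra digits for the depth step; rounded: -82.8, -84.1).
Then from the Receiver 1 sphere: z² = 209.83² − (x − 64.7)² − (y − 49.1)² with x = -82.798, y = -84.104, so z ≈ 67.303 ≈ 67.3 km.

z ≈ 67.3 km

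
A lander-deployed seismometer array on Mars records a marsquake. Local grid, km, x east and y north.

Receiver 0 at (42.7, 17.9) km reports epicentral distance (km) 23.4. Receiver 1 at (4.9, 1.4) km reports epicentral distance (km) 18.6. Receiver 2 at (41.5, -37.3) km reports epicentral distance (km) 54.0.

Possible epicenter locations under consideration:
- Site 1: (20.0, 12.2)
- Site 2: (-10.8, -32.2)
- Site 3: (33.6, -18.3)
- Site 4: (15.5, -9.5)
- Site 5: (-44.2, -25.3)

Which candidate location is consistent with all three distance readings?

Site 1

For each candidate, compare |candidate − station| to the reported distance:
Site 1: residuals Receiver 0 0.0, Receiver 1 0.0, Receiver 2 0.0 → max 0.0 km
Site 2: residuals Receiver 0 49.9, Receiver 1 18.5, Receiver 2 1.5 → max 49.9 km
Site 3: residuals Receiver 0 13.9, Receiver 1 16.2, Receiver 2 33.4 → max 33.4 km
Site 4: residuals Receiver 0 15.2, Receiver 1 3.4, Receiver 2 15.9 → max 15.9 km
Site 5: residuals Receiver 0 73.6, Receiver 1 37.3, Receiver 2 32.5 → max 73.6 km
Only Site 1 has all residuals ≈ 0.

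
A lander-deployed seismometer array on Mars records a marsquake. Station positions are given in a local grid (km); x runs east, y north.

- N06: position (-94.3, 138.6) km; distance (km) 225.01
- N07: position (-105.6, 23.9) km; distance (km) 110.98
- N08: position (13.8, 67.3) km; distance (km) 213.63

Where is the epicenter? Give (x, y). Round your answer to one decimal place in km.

Circle about each station: (x + 94.3)² + (y − 138.6)² = 225.01²; (x + 105.6)² + (y − 23.9)² = 110.98²; (x − 13.8)² + (y − 67.3)² = 213.63².
Subtracting the N06 equation from the N07 and N08 equations removes the quadratic terms:
-22.6 x − 229.4 y = 21933.06
216.2 x − 142.6 y = -18391.00
Solving the 2×2 system: x ≈ -139.1, y ≈ -81.9 km.

-139.1 km east, -81.9 km north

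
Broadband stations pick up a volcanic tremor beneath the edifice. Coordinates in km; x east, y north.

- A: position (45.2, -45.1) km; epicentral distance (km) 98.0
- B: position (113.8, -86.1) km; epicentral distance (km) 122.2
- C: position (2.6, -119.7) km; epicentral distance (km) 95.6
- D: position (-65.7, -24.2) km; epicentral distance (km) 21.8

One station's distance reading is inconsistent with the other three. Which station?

B

Solve using three stations at a time. Using A, C, D (subtract circle equations pairwise → linear system) gives (x, y) ≈ (-52.7, -41.7).
Distances from that point to each station vs reported:
  A: calculated 98.0 vs reported 98.0 → residual 0.0 km
  B: calculated 172.3 vs reported 122.2 → residual 50.1 km
  C: calculated 95.6 vs reported 95.6 → residual 0.0 km
  D: calculated 21.8 vs reported 21.8 → residual 0.0 km
A, C, D are mutually consistent (residuals ≈ 0); B is off by 50.1 km.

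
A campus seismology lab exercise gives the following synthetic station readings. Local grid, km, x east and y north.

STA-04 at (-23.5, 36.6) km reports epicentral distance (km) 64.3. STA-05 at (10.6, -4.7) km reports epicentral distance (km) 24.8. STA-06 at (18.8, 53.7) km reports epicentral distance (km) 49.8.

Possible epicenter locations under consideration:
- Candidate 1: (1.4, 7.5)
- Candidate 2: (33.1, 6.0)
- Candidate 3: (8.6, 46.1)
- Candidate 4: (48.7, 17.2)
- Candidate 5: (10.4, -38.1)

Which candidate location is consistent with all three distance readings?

For each candidate, compare |candidate − station| to the reported distance:
Candidate 1: residuals STA-04 26.0, STA-05 9.5, STA-06 0.4 → max 26.0 km
Candidate 2: residuals STA-04 0.0, STA-05 0.1, STA-06 0.0 → max 0.1 km
Candidate 3: residuals STA-04 30.8, STA-05 26.0, STA-06 37.1 → max 37.1 km
Candidate 4: residuals STA-04 10.5, STA-05 19.1, STA-06 2.6 → max 19.1 km
Candidate 5: residuals STA-04 17.7, STA-05 8.6, STA-06 42.4 → max 42.4 km
Only Candidate 2 has all residuals ≈ 0.

Candidate 2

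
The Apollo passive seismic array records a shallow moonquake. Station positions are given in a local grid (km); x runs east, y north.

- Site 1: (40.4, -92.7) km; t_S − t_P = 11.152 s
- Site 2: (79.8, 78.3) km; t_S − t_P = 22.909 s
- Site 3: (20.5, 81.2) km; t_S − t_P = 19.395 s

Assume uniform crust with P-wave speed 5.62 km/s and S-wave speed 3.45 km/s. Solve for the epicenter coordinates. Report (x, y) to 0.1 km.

Distance from S−P lag: d = Δt · v_P v_S / (v_P − v_S) = Δt · (5.62·3.45)/(5.62−3.45) ≈ 8.9350·Δt.
So d_Site 1 = 99.64, d_Site 2 = 204.69, d_Site 3 = 173.29 km.
Circle about each station: (x − 40.4)² + (y + 92.7)² = 99.64²; (x − 79.8)² + (y − 78.3)² = 204.69²; (x − 20.5)² + (y − 81.2)² = 173.29².
Subtracting pairs of circle equations eliminates x²+y² and gives linear equations (the radical axes):
78.8 x + 342.0 y = -29696.39
-39.8 x + 347.8 y = -23313.05
Solving the 2×2 system: x ≈ -57.4, y ≈ -73.6 km.

-57.4 km east, -73.6 km north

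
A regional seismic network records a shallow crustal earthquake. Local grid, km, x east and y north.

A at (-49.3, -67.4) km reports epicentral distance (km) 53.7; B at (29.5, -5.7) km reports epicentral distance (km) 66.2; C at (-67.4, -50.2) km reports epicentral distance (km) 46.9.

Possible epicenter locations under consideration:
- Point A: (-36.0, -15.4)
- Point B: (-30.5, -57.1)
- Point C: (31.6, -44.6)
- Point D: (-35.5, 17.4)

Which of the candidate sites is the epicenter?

For each candidate, compare |candidate − station| to the reported distance:
Point A: residuals A 0.0, B 0.0, C 0.0 → max 0.0 km
Point B: residuals A 32.3, B 12.8, C 9.4 → max 32.3 km
Point C: residuals A 30.4, B 27.2, C 52.3 → max 52.3 km
Point D: residuals A 32.2, B 2.8, C 27.8 → max 32.2 km
Only Point A has all residuals ≈ 0.

Point A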